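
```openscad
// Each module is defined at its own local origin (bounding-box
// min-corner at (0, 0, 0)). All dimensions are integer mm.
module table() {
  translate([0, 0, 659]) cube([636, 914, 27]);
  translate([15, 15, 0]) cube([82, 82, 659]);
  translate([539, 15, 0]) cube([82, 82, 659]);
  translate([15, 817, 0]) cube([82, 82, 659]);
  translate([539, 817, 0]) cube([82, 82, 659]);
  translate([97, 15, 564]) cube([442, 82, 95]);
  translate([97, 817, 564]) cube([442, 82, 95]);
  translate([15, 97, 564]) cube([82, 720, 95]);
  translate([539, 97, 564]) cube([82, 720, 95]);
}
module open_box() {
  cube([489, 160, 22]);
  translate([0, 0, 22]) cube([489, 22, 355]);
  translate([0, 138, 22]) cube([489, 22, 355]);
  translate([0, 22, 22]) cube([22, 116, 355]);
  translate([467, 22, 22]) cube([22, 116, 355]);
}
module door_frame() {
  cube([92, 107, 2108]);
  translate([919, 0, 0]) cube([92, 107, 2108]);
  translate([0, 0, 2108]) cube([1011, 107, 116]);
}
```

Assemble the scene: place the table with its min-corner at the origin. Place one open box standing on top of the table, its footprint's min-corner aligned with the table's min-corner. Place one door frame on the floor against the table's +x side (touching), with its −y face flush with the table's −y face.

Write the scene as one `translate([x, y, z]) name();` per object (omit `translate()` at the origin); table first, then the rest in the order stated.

table();
translate([0, 0, 686]) open_box();
translate([636, 0, 0]) door_frame();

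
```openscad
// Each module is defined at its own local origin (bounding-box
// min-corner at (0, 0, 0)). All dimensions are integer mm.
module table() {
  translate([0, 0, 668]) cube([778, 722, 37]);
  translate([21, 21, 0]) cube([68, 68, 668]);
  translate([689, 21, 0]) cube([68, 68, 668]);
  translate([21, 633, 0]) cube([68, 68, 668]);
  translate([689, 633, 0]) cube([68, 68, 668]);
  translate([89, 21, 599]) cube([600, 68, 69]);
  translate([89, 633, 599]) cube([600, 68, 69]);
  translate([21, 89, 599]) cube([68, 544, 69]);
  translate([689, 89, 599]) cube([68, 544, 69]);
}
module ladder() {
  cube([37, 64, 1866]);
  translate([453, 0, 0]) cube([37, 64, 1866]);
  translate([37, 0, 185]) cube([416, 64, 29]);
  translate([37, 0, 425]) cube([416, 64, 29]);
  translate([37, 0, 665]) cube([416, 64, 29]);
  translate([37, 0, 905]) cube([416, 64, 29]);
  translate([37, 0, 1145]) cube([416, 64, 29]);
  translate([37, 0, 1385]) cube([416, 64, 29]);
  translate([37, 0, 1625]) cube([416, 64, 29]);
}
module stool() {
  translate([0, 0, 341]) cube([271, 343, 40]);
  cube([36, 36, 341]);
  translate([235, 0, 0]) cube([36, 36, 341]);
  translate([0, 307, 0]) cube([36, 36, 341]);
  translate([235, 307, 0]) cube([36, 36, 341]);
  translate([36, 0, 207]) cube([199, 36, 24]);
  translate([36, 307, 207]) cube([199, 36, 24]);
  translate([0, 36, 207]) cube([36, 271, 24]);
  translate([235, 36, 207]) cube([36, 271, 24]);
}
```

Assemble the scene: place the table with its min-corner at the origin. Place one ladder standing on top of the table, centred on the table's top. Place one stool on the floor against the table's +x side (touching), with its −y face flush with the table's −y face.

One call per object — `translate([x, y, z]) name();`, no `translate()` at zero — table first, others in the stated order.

table();
translate([144, 329, 705]) ladder();
translate([778, 0, 0]) stool();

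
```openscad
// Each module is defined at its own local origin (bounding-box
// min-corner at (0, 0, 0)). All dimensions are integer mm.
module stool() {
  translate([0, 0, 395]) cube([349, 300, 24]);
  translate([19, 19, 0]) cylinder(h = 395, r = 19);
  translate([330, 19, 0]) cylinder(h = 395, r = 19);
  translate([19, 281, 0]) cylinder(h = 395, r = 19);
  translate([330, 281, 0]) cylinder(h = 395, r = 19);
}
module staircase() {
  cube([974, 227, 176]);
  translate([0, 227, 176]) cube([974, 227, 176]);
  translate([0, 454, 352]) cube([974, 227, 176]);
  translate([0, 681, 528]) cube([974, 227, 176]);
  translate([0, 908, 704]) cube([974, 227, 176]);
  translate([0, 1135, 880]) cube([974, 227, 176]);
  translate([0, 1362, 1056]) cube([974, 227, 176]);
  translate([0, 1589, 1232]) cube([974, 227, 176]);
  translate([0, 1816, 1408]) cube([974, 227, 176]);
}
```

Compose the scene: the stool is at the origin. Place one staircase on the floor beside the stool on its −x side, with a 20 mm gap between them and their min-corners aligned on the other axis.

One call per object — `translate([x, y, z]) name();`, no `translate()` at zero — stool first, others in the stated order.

stool();
translate([-994, 0, 0]) staircase();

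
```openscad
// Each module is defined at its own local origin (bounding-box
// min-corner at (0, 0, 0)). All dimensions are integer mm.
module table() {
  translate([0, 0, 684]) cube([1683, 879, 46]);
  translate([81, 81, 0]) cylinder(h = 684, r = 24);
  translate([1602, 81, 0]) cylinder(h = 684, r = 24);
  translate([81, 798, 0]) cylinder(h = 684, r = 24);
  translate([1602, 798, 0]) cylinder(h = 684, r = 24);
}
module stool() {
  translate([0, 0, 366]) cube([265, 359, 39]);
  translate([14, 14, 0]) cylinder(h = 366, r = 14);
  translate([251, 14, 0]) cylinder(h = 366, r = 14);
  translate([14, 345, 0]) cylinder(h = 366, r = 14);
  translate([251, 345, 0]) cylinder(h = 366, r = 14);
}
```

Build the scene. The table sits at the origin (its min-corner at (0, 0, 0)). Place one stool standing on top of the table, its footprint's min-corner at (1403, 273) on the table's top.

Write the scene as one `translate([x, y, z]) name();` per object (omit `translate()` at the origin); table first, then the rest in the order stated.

table();
translate([1403, 273, 730]) stool();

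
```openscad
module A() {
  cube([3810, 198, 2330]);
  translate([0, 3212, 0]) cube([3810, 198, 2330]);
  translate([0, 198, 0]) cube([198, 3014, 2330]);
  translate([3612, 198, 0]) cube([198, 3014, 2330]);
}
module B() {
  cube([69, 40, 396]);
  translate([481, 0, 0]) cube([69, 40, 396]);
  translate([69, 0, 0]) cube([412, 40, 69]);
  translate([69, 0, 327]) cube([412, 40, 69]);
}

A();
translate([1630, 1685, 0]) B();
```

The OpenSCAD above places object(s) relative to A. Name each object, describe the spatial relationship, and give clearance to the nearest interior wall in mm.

Clearances: x = 1432, y = 1487; minimum 1432 mm.

A is a house frame. B is a picture frame. The picture frame sits inside the house frame, centred. The clearance to the nearest interior wall is 1432 mm.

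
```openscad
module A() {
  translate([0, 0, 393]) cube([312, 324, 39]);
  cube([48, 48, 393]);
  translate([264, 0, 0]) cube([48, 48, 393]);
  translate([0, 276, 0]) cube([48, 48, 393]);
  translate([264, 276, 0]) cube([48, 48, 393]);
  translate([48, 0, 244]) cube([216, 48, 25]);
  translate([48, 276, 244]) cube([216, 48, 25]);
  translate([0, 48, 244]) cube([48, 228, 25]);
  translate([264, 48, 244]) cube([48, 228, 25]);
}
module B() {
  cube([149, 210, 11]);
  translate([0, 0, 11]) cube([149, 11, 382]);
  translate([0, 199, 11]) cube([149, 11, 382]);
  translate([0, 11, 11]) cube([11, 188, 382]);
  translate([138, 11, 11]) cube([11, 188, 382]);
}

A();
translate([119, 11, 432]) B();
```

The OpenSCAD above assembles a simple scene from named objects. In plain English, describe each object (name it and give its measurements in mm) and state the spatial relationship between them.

A is a simple wooden stool: a rectangular seat 312 mm (x) by 324 mm (y), 39 mm thick, top face at z = 432 mm, on four square legs, each 48×48 mm in cross-section. The legs rest on z = 0, each flush with a corner of the seat. Four stretchers, 48 mm wide and 25 mm tall, connect adjacent legs with their undersides at z = 244 mm, each running between the inner faces of the legs it joins and aligned with the legs' outer faces on the other axis.

B is an open storage box with external size 149×210×393 mm and wall thickness 11 mm (the base is also 11 mm thick). The base covers the whole footprint; the four walls stand on the base, with the y-facing walls full-width and the x-facing walls fitting between their inner faces.

The open box is on top of the stool.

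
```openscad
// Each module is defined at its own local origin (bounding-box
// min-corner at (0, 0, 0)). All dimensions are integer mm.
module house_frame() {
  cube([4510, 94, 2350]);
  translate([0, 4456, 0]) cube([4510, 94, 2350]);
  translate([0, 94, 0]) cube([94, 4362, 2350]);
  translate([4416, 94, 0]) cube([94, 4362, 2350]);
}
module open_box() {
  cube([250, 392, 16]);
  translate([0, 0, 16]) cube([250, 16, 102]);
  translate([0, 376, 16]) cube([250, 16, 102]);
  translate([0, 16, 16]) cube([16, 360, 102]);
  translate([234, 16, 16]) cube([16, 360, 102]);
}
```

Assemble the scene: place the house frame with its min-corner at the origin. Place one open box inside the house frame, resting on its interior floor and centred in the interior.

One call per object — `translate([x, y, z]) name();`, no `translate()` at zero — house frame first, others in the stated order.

house_frame();
translate([2130, 2079, 0]) open_box();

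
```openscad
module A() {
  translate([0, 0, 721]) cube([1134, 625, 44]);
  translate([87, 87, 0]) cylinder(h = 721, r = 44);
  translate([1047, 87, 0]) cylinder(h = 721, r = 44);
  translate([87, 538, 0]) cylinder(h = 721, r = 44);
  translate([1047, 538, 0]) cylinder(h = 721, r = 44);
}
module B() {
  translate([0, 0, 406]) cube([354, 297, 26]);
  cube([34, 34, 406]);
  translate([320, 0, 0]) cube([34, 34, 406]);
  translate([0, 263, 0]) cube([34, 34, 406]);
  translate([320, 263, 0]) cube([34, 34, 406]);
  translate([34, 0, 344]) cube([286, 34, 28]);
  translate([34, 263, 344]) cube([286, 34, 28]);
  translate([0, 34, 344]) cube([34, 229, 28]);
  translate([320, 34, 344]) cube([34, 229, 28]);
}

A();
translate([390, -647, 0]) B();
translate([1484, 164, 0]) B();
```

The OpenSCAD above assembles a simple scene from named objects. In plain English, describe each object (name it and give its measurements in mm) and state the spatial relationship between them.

A is a table with a 1134×625 mm rectangular top, 44 mm thick, top surface at z = 765 mm, supported by four round legs of 88 mm diameter, each leg's bounding box inset 43 mm from the nearest pair of top edges, running from the floor.

B is a four-legged stool. The seat is 354×297 mm, 26 mm thick, top at z = 432 mm. It stands on four square legs, each 34×34 mm in cross-section, from z = 0 to the seat underside, each flush with a corner of the seat. Four stretchers, 34 mm wide and 28 mm tall, connect adjacent legs with their undersides at z = 344 mm, each running between the inner faces of the legs it joins and aligned with the legs' outer faces on the other axis.

Two stools sit around the table at the −y, +x sides.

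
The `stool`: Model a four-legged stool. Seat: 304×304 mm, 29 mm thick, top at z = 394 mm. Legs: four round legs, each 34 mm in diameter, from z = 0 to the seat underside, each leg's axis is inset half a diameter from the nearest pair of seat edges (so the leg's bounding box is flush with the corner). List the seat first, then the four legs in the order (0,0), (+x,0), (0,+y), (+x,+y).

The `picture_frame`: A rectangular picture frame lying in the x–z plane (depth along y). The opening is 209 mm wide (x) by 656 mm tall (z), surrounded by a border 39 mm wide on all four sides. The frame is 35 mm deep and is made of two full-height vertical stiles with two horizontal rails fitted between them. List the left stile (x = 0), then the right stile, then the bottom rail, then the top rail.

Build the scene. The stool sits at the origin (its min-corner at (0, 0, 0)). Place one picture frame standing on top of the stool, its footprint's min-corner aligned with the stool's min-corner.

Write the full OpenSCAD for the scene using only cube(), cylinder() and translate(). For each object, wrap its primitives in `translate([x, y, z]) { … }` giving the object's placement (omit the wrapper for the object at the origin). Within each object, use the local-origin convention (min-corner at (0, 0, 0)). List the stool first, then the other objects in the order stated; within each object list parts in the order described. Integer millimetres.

translate([0, 0, 365]) cube([304, 304, 29]);
translate([17, 17, 0]) cylinder(h = 365, r = 17);
translate([287, 17, 0]) cylinder(h = 365, r = 17);
translate([17, 287, 0]) cylinder(h = 365, r = 17);
translate([287, 287, 0]) cylinder(h = 365, r = 17);
translate([0, 0, 394]) {
  cube([39, 35, 734]);
  translate([248, 0, 0]) cube([39, 35, 734]);
  translate([39, 0, 0]) cube([209, 35, 39]);
  translate([39, 0, 695]) cube([209, 35, 39]);
}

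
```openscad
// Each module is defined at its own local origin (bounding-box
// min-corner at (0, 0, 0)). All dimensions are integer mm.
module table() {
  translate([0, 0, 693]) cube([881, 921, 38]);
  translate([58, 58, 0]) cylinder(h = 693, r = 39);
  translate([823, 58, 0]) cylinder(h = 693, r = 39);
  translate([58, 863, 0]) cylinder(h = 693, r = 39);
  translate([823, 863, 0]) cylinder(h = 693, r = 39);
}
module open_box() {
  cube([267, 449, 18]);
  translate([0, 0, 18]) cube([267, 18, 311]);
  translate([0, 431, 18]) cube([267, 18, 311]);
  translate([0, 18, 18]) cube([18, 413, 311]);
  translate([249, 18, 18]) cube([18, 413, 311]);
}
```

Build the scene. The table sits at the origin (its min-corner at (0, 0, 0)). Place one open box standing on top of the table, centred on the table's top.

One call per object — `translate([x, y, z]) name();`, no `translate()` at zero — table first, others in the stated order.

table();
translate([307, 236, 731]) open_box();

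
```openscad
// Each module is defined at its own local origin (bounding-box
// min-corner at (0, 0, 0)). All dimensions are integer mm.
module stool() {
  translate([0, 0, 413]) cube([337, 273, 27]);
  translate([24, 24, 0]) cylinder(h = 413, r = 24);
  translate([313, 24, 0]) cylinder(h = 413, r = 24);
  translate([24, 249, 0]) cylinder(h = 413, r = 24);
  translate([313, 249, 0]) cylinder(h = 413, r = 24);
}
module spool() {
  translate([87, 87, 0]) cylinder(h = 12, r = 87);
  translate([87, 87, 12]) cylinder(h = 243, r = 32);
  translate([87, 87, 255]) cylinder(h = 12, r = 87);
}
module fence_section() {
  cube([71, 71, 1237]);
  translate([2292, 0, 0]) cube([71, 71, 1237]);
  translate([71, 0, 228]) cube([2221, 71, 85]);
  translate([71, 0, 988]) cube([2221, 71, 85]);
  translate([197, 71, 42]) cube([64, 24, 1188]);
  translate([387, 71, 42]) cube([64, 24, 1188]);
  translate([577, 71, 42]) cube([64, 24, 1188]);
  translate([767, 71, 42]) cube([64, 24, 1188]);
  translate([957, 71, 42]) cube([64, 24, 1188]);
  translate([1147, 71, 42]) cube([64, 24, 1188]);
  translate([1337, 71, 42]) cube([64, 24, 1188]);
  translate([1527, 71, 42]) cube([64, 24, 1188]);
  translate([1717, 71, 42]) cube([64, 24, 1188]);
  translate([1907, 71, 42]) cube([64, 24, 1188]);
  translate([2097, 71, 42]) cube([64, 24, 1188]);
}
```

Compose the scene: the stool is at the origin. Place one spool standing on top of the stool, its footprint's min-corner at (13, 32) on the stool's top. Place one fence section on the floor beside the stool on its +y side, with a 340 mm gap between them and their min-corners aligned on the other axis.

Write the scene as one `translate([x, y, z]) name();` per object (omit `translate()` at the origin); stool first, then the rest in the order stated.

stool();
translate([13, 32, 440]) spool();
translate([0, 613, 0]) fence_section();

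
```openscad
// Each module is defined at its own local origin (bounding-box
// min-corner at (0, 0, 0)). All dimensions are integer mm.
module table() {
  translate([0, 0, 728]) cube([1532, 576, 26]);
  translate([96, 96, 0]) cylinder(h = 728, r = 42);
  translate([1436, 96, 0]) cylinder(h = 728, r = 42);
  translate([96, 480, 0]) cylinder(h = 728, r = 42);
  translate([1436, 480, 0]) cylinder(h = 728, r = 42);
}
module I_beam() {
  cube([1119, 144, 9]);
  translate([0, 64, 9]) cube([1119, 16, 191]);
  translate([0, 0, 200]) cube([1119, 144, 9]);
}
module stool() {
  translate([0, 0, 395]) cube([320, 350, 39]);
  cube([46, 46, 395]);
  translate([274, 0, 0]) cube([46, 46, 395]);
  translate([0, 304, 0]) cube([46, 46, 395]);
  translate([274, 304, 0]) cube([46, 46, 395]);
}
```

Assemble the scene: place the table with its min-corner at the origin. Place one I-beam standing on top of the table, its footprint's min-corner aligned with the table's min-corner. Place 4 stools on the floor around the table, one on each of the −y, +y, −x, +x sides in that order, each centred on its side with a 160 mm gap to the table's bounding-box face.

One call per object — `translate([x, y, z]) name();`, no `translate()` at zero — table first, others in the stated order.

table();
translate([0, 0, 754]) I_beam();
translate([606, -510, 0]) stool();
translate([606, 736, 0]) stool();
translate([-480, 113, 0]) stool();
translate([1692, 113, 0]) stool();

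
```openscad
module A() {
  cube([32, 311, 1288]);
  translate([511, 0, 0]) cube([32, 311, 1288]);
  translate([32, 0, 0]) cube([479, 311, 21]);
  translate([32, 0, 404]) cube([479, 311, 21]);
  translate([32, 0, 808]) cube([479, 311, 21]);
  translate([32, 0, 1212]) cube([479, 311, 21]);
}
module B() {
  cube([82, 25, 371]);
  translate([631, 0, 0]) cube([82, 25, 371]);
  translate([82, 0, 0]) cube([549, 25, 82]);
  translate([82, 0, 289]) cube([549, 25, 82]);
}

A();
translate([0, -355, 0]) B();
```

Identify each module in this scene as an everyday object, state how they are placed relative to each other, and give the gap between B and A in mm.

The picture frame's nearest face is 330 mm from the bookshelf's −y face.

A is a bookshelf. B is a picture frame. The picture frame is on the floor beside the bookshelf on its −y side. The gap between the picture frame and the bookshelf is 330 mm.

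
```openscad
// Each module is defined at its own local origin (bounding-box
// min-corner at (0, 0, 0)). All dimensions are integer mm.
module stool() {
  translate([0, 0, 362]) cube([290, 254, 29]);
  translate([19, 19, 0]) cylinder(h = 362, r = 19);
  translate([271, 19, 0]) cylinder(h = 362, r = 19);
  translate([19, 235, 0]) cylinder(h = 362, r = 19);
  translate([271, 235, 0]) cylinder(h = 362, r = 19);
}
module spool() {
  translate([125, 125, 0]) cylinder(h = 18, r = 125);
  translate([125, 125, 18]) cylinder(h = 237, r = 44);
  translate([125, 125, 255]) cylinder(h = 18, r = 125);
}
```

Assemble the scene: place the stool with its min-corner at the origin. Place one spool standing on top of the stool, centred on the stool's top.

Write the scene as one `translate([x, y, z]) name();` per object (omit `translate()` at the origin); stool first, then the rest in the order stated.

stool();
translate([20, 2, 391]) spool();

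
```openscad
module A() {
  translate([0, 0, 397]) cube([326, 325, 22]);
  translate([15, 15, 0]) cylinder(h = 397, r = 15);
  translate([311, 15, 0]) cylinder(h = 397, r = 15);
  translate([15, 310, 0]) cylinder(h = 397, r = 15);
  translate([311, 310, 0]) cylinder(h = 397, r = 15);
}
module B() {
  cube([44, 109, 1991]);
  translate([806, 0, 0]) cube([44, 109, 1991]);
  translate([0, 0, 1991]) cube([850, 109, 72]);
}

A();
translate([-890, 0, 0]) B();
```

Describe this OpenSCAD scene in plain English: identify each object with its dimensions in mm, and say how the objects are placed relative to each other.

A is a four-legged stool. The seat is 326×325 mm, 22 mm thick, top at z = 419 mm. It stands on four round legs, each 30 mm in diameter, from z = 0 to the seat underside, each leg's axis is inset half a diameter from the nearest pair of seat edges (so the leg's bounding box is flush with the corner).

B is a door frame. The clear opening is 762 mm wide and 1991 mm high. Two 44 mm wide jambs, 109 mm deep, stand either side of the opening from the floor to the top of the opening. A 72 mm thick head sits across the top of both jambs, spanning the full outside width of the frame.

The door frame is on the floor beside the stool on its −x side.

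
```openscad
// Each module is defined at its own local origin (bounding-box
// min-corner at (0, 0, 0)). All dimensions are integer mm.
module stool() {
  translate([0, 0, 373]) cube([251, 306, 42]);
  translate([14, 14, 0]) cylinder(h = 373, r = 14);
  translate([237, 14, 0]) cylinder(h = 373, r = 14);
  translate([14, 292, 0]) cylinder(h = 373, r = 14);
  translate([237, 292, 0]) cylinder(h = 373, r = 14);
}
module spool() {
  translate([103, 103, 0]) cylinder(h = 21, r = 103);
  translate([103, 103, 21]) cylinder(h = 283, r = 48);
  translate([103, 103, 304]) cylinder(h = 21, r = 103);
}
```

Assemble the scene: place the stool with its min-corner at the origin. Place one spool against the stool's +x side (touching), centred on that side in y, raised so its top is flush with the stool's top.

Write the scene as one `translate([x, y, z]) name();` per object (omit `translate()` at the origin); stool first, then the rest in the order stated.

stool();
translate([251, 50, 90]) spool();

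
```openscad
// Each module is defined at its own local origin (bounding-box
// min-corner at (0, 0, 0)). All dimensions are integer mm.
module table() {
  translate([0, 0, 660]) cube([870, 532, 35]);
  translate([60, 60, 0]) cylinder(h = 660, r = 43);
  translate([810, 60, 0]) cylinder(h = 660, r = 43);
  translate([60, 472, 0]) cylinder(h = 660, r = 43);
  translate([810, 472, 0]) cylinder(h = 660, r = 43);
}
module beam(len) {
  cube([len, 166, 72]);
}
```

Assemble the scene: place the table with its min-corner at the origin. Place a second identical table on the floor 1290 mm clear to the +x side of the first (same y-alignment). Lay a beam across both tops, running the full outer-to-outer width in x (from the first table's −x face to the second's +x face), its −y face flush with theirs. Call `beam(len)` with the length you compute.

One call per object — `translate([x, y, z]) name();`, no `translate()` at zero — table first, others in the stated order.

table();
translate([2160, 0, 0]) table();
translate([0, 0, 695]) beam(3030);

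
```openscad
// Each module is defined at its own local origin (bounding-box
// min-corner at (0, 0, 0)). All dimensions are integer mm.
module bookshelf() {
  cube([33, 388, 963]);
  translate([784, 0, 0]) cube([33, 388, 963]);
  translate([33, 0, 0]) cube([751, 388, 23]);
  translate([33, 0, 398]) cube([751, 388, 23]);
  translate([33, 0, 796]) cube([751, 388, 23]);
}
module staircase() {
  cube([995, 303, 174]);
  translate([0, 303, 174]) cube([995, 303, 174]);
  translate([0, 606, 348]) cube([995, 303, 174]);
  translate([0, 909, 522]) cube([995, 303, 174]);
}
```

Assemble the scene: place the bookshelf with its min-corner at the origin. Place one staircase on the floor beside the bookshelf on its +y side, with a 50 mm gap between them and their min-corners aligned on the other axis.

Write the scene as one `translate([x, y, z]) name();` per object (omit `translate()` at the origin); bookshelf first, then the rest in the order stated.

bookshelf();
translate([0, 438, 0]) staircase();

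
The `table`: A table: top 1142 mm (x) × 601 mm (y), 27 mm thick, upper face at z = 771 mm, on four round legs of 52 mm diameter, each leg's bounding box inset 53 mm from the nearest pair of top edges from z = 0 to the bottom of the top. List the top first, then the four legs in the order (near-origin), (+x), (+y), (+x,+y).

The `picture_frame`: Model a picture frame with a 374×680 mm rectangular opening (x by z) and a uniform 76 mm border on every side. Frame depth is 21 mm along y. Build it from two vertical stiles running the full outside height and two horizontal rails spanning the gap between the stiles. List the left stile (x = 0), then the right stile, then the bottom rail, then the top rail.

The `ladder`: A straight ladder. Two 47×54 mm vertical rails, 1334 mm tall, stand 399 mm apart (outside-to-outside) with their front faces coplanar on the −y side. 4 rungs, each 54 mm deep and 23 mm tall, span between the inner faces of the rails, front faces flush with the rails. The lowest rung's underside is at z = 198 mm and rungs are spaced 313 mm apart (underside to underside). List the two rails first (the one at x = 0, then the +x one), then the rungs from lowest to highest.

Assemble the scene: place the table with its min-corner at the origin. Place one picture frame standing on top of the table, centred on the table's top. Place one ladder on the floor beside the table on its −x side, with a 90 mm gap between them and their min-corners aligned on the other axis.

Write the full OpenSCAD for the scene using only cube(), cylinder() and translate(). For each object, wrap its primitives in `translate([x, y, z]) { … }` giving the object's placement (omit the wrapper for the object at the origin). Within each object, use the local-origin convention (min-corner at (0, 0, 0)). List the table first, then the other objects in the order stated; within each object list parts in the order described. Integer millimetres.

translate([0, 0, 744]) cube([1142, 601, 27]);
translate([79, 79, 0]) cylinder(h = 744, r = 26);
translate([1063, 79, 0]) cylinder(h = 744, r = 26);
translate([79, 522, 0]) cylinder(h = 744, r = 26);
translate([1063, 522, 0]) cylinder(h = 744, r = 26);
translate([308, 290, 771]) {
  cube([76, 21, 832]);
  translate([450, 0, 0]) cube([76, 21, 832]);
  translate([76, 0, 0]) cube([374, 21, 76]);
  translate([76, 0, 756]) cube([374, 21, 76]);
}
translate([-489, 0, 0]) {
  cube([47, 54, 1334]);
  translate([352, 0, 0]) cube([47, 54, 1334]);
  translate([47, 0, 198]) cube([305, 54, 23]);
  translate([47, 0, 511]) cube([305, 54, 23]);
  translate([47, 0, 824]) cube([305, 54, 23]);
  translate([47, 0, 1137]) cube([305, 54, 23]);
}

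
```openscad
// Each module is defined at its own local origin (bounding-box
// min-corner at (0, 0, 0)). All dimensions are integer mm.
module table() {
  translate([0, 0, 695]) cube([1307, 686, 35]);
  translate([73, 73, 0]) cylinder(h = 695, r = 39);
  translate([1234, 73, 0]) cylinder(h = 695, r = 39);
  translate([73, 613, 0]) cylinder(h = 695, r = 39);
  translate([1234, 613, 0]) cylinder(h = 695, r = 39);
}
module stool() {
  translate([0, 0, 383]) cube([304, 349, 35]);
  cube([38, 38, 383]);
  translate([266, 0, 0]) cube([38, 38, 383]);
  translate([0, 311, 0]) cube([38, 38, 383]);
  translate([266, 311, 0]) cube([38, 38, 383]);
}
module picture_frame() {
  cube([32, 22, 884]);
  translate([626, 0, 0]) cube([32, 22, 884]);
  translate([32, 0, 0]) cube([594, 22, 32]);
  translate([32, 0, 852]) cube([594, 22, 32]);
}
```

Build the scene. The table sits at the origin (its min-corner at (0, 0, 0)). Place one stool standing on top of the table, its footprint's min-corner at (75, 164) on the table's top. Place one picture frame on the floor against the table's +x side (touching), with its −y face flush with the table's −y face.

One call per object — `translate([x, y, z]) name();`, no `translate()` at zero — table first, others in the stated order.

table();
translate([75, 164, 730]) stool();
translate([1307, 0, 0]) picture_frame();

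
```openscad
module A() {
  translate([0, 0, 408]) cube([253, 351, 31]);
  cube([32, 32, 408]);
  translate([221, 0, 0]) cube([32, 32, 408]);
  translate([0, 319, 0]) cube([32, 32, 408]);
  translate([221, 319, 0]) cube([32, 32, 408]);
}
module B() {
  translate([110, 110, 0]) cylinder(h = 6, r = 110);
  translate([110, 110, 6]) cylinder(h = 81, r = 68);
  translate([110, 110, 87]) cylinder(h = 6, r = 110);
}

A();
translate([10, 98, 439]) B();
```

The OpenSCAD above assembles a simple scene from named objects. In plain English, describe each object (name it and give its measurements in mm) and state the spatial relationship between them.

A is a simple wooden stool: a rectangular seat 253 mm (x) by 351 mm (y), 31 mm thick, top face at z = 439 mm, on four square legs, each 32×32 mm in cross-section. The legs rest on z = 0, each flush with a corner of the seat.

B is a spool: two coaxial disc flanges of radius 110 mm and thickness 6 mm, joined by a core cylinder of radius 68 mm and height 81 mm. The lower flange rests on z = 0 and the three cylinders share a vertical axis.

The spool is on top of the stool.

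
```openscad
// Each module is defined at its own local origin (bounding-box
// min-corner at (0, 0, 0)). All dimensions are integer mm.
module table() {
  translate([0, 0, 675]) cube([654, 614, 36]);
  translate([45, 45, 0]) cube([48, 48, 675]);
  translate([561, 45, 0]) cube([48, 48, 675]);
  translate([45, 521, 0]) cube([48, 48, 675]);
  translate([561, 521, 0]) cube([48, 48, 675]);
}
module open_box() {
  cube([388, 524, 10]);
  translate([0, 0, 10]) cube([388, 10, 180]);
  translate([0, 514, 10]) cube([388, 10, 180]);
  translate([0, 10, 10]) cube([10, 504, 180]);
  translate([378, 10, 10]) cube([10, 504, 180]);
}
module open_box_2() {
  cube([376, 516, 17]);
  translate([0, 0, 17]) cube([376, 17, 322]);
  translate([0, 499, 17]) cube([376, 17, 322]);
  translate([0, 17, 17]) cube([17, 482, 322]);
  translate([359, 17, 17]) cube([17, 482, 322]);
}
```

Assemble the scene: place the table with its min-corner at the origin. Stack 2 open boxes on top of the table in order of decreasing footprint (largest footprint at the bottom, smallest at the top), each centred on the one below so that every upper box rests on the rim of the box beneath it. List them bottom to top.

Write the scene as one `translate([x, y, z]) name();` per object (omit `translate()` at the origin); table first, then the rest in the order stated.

table();
translate([133, 45, 711]) open_box();
translate([139, 49, 901]) open_box_2();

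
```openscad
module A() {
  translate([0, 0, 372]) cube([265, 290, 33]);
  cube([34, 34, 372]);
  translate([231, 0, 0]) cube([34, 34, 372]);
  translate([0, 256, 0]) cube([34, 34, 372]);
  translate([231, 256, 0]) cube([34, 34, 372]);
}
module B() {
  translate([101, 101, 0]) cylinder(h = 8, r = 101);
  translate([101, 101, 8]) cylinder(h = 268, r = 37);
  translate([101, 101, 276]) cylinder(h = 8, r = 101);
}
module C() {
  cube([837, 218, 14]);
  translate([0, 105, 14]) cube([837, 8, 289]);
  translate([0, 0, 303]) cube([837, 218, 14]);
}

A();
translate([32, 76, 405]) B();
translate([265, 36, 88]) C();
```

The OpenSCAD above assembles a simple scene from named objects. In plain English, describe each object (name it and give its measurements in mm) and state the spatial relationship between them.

A is a simple wooden stool: a rectangular seat 265 mm (x) by 290 mm (y), 33 mm thick, top face at z = 405 mm, on four square legs, each 34×34 mm in cross-section. The legs rest on z = 0, each flush with a corner of the seat.

B is a spool: two coaxial disc flanges of radius 101 mm and thickness 8 mm, joined by a core cylinder of radius 37 mm and height 268 mm. The lower flange rests on z = 0 and the three cylinders share a vertical axis.

C is an I-beam lying along x, 837 mm long. Overall section height 317 mm. Two flanges 218 mm wide (y) and 14 mm thick, one on the floor and one at the top; a web 8 mm thick runs between them, centred on the flange width.

The spool is on top of the stool. The I-beam is beside the stool with their tops flush at z = 405.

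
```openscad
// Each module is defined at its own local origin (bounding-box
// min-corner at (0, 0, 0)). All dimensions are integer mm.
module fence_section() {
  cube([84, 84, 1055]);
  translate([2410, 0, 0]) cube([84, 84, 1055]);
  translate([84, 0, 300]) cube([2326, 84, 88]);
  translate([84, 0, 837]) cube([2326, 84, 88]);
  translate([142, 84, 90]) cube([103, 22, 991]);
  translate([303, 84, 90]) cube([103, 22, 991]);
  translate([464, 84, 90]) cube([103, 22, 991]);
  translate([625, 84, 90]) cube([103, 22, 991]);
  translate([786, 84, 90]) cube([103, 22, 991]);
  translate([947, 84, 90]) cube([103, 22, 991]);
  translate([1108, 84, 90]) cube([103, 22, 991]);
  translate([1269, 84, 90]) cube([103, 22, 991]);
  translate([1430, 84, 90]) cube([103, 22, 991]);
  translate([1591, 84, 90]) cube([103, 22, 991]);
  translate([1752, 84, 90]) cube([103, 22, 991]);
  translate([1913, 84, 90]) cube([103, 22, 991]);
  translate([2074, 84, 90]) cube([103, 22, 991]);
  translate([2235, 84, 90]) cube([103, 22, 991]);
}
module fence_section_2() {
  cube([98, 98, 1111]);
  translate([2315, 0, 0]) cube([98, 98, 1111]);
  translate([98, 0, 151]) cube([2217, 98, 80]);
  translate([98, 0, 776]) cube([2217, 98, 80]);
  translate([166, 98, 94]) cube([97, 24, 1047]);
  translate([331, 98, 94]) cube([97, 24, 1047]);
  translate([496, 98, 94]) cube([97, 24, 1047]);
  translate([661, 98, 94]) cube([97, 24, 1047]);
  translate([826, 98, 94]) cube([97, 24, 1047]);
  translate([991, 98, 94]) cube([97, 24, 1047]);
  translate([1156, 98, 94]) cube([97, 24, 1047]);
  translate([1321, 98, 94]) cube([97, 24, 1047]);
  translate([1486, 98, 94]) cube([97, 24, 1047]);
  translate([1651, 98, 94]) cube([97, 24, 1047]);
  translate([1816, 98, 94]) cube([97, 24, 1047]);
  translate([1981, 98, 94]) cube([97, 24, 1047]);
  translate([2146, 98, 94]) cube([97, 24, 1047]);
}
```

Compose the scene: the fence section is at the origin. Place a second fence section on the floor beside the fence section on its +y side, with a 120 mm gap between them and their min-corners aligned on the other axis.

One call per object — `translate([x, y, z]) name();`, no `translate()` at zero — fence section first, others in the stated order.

fence_section();
translate([0, 226, 0]) fence_section_2();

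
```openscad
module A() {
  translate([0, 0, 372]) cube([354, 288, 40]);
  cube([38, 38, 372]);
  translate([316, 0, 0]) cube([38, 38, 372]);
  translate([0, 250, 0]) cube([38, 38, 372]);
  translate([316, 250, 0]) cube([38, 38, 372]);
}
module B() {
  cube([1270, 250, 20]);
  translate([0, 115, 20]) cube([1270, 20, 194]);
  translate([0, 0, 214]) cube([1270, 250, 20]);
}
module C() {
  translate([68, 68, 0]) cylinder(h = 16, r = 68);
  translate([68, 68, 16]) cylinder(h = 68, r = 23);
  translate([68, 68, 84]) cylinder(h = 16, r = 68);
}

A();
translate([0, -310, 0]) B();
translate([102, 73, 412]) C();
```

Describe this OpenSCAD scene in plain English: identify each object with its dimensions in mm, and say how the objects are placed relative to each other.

A is a four-legged stool. The seat is a 354×288×40 mm slab whose top surface is at z = 412 mm; four square legs, each 38×38 mm in cross-section, run from the floor (z = 0) to the underside of the seat, each flush with a corner of the seat.

B is an I-beam lying along x, 1270 mm long. Overall section height 234 mm. Two flanges 250 mm wide (y) and 20 mm thick, one on the floor and one at the top; a web 20 mm thick runs between them, centred on the flange width.

C is a spool: two coaxial disc flanges of radius 68 mm and thickness 16 mm, joined by a core cylinder of radius 23 mm and height 68 mm. The lower flange rests on z = 0 and the three cylinders share a vertical axis.

The I-beam is on the floor beside the stool on its −y side. The spool is on top of the stool.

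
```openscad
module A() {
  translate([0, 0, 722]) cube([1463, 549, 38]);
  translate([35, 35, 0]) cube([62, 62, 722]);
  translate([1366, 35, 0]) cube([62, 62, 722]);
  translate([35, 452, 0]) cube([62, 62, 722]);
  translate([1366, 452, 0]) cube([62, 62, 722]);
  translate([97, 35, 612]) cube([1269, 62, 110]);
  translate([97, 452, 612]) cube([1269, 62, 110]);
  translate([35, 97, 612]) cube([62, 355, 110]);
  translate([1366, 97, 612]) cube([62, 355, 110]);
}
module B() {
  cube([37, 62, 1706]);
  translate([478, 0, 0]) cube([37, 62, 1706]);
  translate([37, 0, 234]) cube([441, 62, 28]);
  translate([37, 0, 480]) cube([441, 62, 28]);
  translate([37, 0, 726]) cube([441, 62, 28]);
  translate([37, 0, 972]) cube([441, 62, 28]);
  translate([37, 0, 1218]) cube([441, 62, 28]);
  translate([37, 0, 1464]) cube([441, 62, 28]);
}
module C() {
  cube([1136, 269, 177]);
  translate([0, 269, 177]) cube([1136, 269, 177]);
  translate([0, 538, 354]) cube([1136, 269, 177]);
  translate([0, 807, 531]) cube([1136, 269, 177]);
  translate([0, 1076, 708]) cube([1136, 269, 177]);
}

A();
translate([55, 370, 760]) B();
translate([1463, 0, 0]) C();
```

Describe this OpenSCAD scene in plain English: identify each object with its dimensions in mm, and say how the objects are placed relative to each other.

A is a table: top 1463 mm (x) × 549 mm (y), 38 mm thick, upper face at z = 760 mm, on four 62×62 mm square legs, each inset 35 mm from the nearest pair of top edges, running from z = 0 to the bottom of the top. Four apron rails, 62 mm thick and 110 mm tall, run between adjacent legs with their top edges flush with the underside of the top and their outer faces flush with the legs' outer faces.

B is a straight ladder. Two 37×62 mm vertical rails, 1706 mm tall, stand 515 mm apart (outside-to-outside) with their front faces coplanar on the −y side. 6 rungs, each 62 mm deep and 28 mm tall, span between the inner faces of the rails, front faces flush with the rails. The lowest rung's underside is at z = 234 mm and rungs are spaced 246 mm apart (underside to underside).

C is a straight staircase of 5 solid steps. Each step is 1136 mm wide (x), 269 mm deep (y, the going) and 177 mm tall (the rise). The first step rests on the floor; each subsequent step sits one going further in +y and one rise higher in +z, directly behind and above the previous step with no overlap.

The ladder is on top of the table. The staircase is against the table's +x side, with their −y faces flush.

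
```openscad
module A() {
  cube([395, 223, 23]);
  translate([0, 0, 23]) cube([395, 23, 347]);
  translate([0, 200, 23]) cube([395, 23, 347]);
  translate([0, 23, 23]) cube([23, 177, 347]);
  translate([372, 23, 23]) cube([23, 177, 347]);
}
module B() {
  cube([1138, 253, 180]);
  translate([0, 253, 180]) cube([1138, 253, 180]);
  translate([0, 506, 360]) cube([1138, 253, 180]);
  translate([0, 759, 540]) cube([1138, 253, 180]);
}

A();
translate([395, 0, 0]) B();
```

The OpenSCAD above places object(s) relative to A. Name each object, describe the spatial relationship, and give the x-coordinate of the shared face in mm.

The open box's +x face and the staircase's −x face are both at x = 395 mm.

A is an open box. B is a staircase. The staircase is against the open box's +x side, with their −y faces flush. The x-coordinate of the shared face is 395 mm.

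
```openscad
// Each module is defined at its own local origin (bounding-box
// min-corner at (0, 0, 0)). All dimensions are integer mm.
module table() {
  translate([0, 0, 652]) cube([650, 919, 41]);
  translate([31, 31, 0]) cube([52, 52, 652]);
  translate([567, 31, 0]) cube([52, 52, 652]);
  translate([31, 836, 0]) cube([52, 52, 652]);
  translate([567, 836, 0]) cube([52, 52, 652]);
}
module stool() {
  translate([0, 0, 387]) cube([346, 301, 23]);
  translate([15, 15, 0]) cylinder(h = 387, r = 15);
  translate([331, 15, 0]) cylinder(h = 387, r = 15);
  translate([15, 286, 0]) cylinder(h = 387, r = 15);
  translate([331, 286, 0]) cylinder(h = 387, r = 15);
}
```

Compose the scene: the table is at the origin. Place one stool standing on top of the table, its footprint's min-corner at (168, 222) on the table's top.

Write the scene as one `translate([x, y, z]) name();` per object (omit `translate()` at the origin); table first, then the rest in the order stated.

table();
translate([168, 222, 693]) stool();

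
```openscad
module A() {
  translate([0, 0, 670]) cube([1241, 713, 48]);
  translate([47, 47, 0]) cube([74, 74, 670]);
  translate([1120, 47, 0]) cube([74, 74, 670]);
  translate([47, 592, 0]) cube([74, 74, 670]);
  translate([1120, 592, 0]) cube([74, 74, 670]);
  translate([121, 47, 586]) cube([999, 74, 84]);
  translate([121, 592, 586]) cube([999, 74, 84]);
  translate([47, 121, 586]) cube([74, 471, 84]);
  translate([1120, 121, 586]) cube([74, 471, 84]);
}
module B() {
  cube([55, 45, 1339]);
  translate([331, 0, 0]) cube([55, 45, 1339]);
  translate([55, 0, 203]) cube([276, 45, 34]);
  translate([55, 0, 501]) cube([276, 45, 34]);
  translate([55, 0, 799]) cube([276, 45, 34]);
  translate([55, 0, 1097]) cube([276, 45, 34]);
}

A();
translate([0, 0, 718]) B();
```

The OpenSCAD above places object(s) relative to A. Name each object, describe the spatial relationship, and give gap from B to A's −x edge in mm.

A is a table. B is a ladder. The ladder is on top of the table. The gap from the ladder to the table's −x edge is 0 mm.

The ladder's min-x is at 0; the table's min-x is 0; gap = 0 mm.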